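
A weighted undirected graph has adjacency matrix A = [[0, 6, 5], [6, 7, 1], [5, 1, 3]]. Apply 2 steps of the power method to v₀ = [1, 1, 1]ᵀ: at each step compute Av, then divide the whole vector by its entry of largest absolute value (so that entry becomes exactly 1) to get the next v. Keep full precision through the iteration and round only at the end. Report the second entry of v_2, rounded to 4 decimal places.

Av0 = (11.00000, 14.00000, 9.00000); divide by 14.00000 → v1 = (0.78571, 1.00000, 0.64286)
Av1 = (9.21429, 12.35714, 6.85714); divide by 12.35714 → v2 = (0.74566, 1.00000, 0.55491)
Requested entry of v2: 173/173 = 1.0000

1.0000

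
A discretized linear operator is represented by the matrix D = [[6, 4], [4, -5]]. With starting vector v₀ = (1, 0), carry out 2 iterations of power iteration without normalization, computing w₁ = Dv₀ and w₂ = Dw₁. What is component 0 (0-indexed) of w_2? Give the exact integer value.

52

w1 = Dv₀ = (6·1 + 4·0; 4·1 + (-5)·0) = (6, 4)
w2 = Dw1 = (6·6 + 4·4; 4·6 + (-5)·4) = (52, 4)
The requested component of w2 is 52.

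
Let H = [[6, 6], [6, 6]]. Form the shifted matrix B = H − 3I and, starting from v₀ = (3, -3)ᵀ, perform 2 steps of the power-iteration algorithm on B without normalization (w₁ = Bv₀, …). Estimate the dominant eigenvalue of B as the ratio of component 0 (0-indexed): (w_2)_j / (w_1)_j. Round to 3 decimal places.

B = H − 3I has rows (3, 6); (6, 3)
w1 = Bv₀ = (-9, 9)
w2 = Bw1 = (27, -27)
Ratio: 27/-9 = -3.000

-3.000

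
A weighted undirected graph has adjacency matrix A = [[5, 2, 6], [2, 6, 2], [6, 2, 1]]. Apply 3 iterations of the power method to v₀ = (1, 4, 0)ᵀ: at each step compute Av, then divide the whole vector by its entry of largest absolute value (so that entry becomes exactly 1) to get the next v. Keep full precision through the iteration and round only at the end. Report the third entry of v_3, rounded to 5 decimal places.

0.77326

Av0 = (13.000000, 26.000000, 14.000000); divide by 26.000000 → v1 = (0.500000, 1.000000, 0.538462)
Av1 = (7.730769, 8.076923, 5.538462); divide by 8.076923 → v2 = (0.957143, 1.000000, 0.685714)
Av2 = (10.900000, 9.285714, 8.428571); divide by 10.900000 → v3 = (1.000000, 0.851900, 0.773263)
Requested entry of v3: 1770/2289 = 0.77326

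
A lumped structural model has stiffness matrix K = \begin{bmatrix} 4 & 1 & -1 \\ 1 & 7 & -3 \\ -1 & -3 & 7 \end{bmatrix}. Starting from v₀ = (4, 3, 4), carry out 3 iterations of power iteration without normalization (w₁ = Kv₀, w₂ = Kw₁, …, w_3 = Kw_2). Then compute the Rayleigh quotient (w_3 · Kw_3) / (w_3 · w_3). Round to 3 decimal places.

λ ≈ 5.342

w1 = Kv₀ = (4·4 + 1·3 + (-1)·4; 1·4 + 7·3 + (-3)·4; (-1)·4 + (-3)·3 + 7·4) = (15, 13, 15)
w2 = Kw1 = (4·15 + 1·13 + (-1)·15; 1·15 + 7·13 + (-3)·15; (-1)·15 + (-3)·13 + 7·15) = (58, 61, 51)
w3 = Kw2 = (242, 332, 116)
Kw3 = (1184, 2218, -426)
w3·Kw3 = 242·1184 + 332·2218 + 116·(-426) = 973488; w3·w3 = 242·242 + 332·332 + 116·116 = 182244
λ ≈ 973488/182244 = 5.342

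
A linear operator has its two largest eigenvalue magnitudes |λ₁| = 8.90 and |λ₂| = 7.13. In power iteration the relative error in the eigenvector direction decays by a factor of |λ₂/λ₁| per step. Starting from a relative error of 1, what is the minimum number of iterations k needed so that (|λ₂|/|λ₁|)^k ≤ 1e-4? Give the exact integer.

|λ₂/λ₁| = 7.13/8.90 = 0.80112
Need k ≥ ln(1e-4) / ln(0.80112) = -9.2103 / -0.2217 ≈ 41.537
Smallest integer k satisfying the bound: 42

42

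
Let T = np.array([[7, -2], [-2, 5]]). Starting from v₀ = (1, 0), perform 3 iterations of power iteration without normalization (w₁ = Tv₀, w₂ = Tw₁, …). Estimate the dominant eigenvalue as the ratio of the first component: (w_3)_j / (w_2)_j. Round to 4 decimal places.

w1 = Tv₀ = (7, -2)
w2 = Tw1 = (53, -24)
w3 = Tw2 = (419, -226)
Ratio at component: 419 / 53 = 7.9057

7.9057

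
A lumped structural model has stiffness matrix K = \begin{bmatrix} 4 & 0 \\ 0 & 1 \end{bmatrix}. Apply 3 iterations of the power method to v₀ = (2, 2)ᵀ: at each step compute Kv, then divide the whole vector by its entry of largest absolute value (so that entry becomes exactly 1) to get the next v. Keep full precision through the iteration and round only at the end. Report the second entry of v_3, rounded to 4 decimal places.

0.0156

Kv0 = (8.00000, 2.00000); divide by 8.00000 → v1 = (1.00000, 0.25000)
Kv1 = (4.00000, 0.25000); divide by 4.00000 → v2 = (1.00000, 0.06250)
Kv2 = (4.00000, 0.06250); divide by 4.00000 → v3 = (1.00000, 0.01563)
Requested entry of v3: 2/128 = 0.0156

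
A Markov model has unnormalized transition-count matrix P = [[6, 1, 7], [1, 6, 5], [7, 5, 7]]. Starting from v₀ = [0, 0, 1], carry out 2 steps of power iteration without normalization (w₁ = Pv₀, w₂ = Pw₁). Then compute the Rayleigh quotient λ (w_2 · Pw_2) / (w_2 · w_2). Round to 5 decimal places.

w1 = Pv₀ = (6·0 + 1·0 + 7·1; 1·0 + 6·0 + 5·1; 7·0 + 5·0 + 7·1) = (7, 5, 7)
w2 = Pw1 = (6·7 + 1·5 + 7·7; 1·7 + 6·5 + 5·7; 7·7 + 5·5 + 7·7) = (96, 72, 123)
Pw2 = (1509, 1143, 1893)
w2·Pw2 = 96·1509 + 72·1143 + 123·1893 = 459999; w2·w2 = 96·96 + 72·72 + 123·123 = 29529
λ ≈ 459999/29529 = 15.57787

λ ≈ 15.57787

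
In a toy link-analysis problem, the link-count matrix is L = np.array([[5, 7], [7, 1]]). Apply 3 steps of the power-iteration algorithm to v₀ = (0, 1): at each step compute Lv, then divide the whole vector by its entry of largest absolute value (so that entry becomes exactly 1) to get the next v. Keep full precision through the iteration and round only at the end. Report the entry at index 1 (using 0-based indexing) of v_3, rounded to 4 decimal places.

Lv0 = (7.00000, 1.00000); divide by 7.00000 → v1 = (1.00000, 0.14286)
Lv1 = (6.00000, 7.14286); divide by 7.14286 → v2 = (0.84000, 1.00000)
Lv2 = (11.20000, 6.88000); divide by 11.20000 → v3 = (1.00000, 0.61429)
Requested entry of v3: 344/560 = 0.6143

0.6143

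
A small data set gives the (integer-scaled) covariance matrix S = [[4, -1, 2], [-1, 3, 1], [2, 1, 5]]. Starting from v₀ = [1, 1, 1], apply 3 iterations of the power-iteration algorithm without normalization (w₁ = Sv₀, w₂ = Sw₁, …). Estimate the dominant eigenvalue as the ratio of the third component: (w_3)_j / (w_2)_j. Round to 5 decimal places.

λ ≈ 6.47170

w1 = Sv₀ = (4·1 + (-1)·1 + 2·1; (-1)·1 + 3·1 + 1·1; 2·1 + 1·1 + 5·1) = (5, 3, 8)
w2 = Sw1 = (4·5 + (-1)·3 + 2·8; (-1)·5 + 3·3 + 1·8; 2·5 + 1·3 + 5·8) = (33, 12, 53)
w3 = Sw2 = (226, 56, 343)
Ratio at component: 343 / 53 = 6.47170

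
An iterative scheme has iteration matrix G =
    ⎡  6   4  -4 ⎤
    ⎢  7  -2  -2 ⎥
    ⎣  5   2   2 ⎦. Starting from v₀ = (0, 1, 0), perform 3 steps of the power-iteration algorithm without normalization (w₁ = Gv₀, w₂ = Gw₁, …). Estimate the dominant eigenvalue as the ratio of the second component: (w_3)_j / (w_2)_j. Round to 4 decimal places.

λ ≈ -1.4286

w1 = Gv₀ = (6·0 + 4·1 + (-4)·0; 7·0 + (-2)·1 + (-2)·0; 5·0 + 2·1 + 2·0) = (4, -2, 2)
w2 = Gw1 = (6·4 + 4·(-2) + (-4)·2; 7·4 + (-2)·(-2) + (-2)·2; 5·4 + 2·(-2) + 2·2) = (8, 28, 20)
w3 = Gw2 = (80, -40, 136)
Ratio at component: -40 / 28 = -1.4286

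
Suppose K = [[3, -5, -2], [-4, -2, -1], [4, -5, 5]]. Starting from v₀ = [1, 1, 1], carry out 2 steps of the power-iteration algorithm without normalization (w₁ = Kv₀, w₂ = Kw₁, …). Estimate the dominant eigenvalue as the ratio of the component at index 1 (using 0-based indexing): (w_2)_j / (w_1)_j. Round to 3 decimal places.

w1 = Kv₀ = (-4, -7, 4)
w2 = Kw1 = (15, 26, 39)
Ratio at component: 26 / -7 = -3.714

λ ≈ -3.714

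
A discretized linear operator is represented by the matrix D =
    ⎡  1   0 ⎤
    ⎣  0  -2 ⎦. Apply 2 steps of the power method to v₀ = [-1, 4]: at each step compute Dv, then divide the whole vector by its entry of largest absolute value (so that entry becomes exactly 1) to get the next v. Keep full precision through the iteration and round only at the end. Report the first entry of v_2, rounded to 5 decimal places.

Dv0 = (-1.000000, -8.000000); divide by -8.000000 → v1 = (0.125000, 1.000000)
Dv1 = (0.125000, -2.000000); divide by -2.000000 → v2 = (-0.062500, 1.000000)
Requested entry of v2: -1/16 = -0.06250

-0.06250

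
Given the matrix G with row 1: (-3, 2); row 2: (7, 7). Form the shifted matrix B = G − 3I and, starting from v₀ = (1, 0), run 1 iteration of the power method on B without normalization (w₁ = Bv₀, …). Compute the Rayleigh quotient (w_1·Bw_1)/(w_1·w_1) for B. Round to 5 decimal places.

B = G − 3I has rows (-6, 2); (7, 4)
w1 = Bv₀ = (-6, 7)
Bw1 = (50, -14)
w1·Bw1 = -398; w1·w1 = 85; μ ≈ -398/85 = -4.68235

μ ≈ -4.68235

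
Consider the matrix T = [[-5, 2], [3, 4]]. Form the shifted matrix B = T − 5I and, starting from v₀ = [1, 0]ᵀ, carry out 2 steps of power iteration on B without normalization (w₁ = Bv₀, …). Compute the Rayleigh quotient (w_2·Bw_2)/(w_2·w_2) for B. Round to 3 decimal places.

B = T − 5I has rows (-10, 2); (3, -1)
w1 = Bv₀ = ((-10)·1 + 2·0; 3·1 + (-1)·0) = (-10, 3)
w2 = Bw1 = ((-10)·(-10) + 2·3; 3·(-10) + (-1)·3) = (106, -33)
Bw2 = (-1126, 351)
w2·Bw2 = -130939; w2·w2 = 12325; μ ≈ -130939/12325 = -10.624

μ ≈ -10.624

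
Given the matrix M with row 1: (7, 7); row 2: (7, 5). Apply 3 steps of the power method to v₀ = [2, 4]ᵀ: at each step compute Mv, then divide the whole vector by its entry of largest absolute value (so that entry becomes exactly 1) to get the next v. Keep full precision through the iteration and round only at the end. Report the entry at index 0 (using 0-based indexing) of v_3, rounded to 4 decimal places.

1.0000

Mv0 = (42.00000, 34.00000); divide by 42.00000 → v1 = (1.00000, 0.80952)
Mv1 = (12.66667, 11.04762); divide by 12.66667 → v2 = (1.00000, 0.87218)
Mv2 = (13.10526, 11.36090); divide by 13.10526 → v3 = (1.00000, 0.86690)
Requested entry of v3: 6972/6972 = 1.0000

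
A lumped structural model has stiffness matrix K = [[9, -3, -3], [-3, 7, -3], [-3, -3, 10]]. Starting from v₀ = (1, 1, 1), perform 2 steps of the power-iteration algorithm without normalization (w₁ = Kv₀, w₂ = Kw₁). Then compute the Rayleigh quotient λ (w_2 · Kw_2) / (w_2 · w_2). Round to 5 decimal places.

10.54448

w1 = Kv₀ = (9·1 + (-3)·1 + (-3)·1; (-3)·1 + 7·1 + (-3)·1; (-3)·1 + (-3)·1 + 10·1) = (3, 1, 4)
w2 = Kw1 = (9·3 + (-3)·1 + (-3)·4; (-3)·3 + 7·1 + (-3)·4; (-3)·3 + (-3)·1 + 10·4) = (12, -14, 28)
Kw2 = (66, -218, 286)
w2·Kw2 = 12·66 + (-14)·(-218) + 28·286 = 11852; w2·w2 = 12·12 + (-14)·(-14) + 28·28 = 1124
λ ≈ 11852/1124 = 10.54448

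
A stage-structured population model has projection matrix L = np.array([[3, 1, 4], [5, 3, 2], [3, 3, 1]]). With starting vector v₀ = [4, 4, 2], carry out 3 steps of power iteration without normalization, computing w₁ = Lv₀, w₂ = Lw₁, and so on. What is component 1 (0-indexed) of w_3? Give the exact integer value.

w1 = Lv₀ = (3·4 + 1·4 + 4·2; 5·4 + 3·4 + 2·2; 3·4 + 3·4 + 1·2) = (24, 36, 26)
w2 = Lw1 = (3·24 + 1·36 + 4·26; 5·24 + 3·36 + 2·26; 3·24 + 3·36 + 1·26) = (212, 280, 206)
w3 = Lw2 = (1740, 2312, 1682)
The requested component of w3 is 2312.

2312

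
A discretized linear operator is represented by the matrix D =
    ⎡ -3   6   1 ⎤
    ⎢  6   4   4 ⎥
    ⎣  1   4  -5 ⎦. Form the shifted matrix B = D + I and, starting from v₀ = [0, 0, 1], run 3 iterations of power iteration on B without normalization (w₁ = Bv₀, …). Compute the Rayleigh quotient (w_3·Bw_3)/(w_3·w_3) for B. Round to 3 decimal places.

B = D + I has rows (-2, 6, 1); (6, 5, 4); (1, 4, -4)
w1 = Bv₀ = ((-2)·0 + 6·0 + 1·1; 6·0 + 5·0 + 4·1; 1·0 + 4·0 + (-4)·1) = (1, 4, -4)
w2 = Bw1 = ((-2)·1 + 6·4 + 1·(-4); 6·1 + 5·4 + 4·(-4); 1·1 + 4·4 + (-4)·(-4)) = (18, 10, 33)
w3 = Bw2 = (57, 290, -74)
Bw3 = (1552, 1496, 1513)
w3·Bw3 = 410342; w3·w3 = 92825; μ ≈ 410342/92825 = 4.421

4.421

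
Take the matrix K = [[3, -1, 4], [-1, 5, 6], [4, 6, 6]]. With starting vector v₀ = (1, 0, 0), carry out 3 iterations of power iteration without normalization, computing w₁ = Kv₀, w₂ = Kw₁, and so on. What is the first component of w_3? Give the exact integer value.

w1 = Kv₀ = (3, -1, 4)
w2 = Kw1 = (26, 16, 30)
w3 = Kw2 = (182, 234, 380)
The requested component of w3 is 182.

182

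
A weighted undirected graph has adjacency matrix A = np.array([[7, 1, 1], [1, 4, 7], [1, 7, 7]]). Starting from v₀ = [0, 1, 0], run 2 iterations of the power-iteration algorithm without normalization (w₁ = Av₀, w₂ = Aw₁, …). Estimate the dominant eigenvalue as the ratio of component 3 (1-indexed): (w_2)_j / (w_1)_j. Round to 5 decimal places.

w1 = Av₀ = (7·0 + 1·1 + 1·0; 1·0 + 4·1 + 7·0; 1·0 + 7·1 + 7·0) = (1, 4, 7)
w2 = Aw1 = (7·1 + 1·4 + 1·7; 1·1 + 4·4 + 7·7; 1·1 + 7·4 + 7·7) = (18, 66, 78)
Ratio at component: 78 / 7 = 11.14286

λ ≈ 11.14286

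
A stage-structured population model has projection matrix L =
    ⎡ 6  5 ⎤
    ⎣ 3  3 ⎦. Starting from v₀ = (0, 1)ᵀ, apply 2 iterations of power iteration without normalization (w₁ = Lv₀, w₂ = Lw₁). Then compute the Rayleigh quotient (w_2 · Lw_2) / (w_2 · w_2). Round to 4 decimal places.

w1 = Lv₀ = (5, 3)
w2 = Lw1 = (45, 24)
Lw2 = (390, 207)
w2·Lw2 = 45·390 + 24·207 = 22518; w2·w2 = 45·45 + 24·24 = 2601
λ ≈ 22518/2601 = 8.6574

λ ≈ 8.6574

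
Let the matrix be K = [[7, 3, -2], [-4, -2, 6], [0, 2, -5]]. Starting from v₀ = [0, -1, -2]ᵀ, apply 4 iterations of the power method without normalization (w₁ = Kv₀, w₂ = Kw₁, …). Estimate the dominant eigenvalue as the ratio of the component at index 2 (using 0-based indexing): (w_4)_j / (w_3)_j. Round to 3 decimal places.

-6.551

w1 = Kv₀ = (1, -10, 8)
w2 = Kw1 = (-39, 64, -60)
w3 = Kw2 = (39, -332, 428)
w4 = Kw3 = (-1579, 3076, -2804)
Ratio at component: -2804 / 428 = -6.551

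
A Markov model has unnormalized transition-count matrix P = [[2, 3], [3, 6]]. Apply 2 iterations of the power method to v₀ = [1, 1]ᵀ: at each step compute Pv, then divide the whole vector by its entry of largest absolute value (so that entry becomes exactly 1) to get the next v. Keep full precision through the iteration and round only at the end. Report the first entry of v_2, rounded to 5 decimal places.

Pv0 = (5.000000, 9.000000); divide by 9.000000 → v1 = (0.555556, 1.000000)
Pv1 = (4.111111, 7.666667); divide by 7.666667 → v2 = (0.536232, 1.000000)
Requested entry of v2: 37/69 = 0.53623

0.53623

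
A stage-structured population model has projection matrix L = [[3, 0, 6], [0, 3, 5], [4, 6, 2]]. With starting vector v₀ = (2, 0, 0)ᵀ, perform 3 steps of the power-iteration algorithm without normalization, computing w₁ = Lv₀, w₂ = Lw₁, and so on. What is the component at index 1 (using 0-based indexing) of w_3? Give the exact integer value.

w1 = Lv₀ = (3·2 + 0·0 + 6·0; 0·2 + 3·0 + 5·0; 4·2 + 6·0 + 2·0) = (6, 0, 8)
w2 = Lw1 = (3·6 + 0·0 + 6·8; 0·6 + 3·0 + 5·8; 4·6 + 6·0 + 2·8) = (66, 40, 40)
w3 = Lw2 = (438, 320, 584)
The requested component of w3 is 320.

320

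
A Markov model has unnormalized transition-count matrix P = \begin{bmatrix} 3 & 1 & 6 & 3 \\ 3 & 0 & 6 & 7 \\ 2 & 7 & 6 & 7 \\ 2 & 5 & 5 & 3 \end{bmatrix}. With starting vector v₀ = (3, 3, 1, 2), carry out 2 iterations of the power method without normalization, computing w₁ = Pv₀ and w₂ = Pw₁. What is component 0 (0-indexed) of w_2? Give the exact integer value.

479

w1 = Pv₀ = (24, 29, 47, 32)
w2 = Pw1 = (479, 578, 757, 524)
The requested component of w2 is 479.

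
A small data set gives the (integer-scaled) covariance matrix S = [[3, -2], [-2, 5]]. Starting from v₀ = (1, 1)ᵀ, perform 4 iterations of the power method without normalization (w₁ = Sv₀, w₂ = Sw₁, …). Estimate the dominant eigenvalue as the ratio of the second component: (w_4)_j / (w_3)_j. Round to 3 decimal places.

λ ≈ 5.986

w1 = Sv₀ = (3·1 + (-2)·1; (-2)·1 + 5·1) = (1, 3)
w2 = Sw1 = (3·1 + (-2)·3; (-2)·1 + 5·3) = (-3, 13)
w3 = Sw2 = (-35, 71)
w4 = Sw3 = (-247, 425)
Ratio at component: 425 / 71 = 5.986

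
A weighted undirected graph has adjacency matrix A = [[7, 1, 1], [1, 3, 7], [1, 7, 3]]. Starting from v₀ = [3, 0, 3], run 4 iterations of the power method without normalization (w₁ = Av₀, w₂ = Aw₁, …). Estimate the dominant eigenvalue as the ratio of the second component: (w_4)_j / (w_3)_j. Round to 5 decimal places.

w1 = Av₀ = (24, 24, 12)
w2 = Aw1 = (204, 180, 228)
w3 = Aw2 = (1836, 2340, 2148)
w4 = Aw3 = (17340, 23892, 24660)
Ratio at component: 23892 / 2340 = 10.21026

10.21026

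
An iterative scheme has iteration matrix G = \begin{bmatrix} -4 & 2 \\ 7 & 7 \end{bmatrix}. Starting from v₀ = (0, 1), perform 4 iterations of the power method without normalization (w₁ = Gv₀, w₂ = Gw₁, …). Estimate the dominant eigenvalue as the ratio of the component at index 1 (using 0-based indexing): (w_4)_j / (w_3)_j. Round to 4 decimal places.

8.4783

w1 = Gv₀ = ((-4)·0 + 2·1; 7·0 + 7·1) = (2, 7)
w2 = Gw1 = ((-4)·2 + 2·7; 7·2 + 7·7) = (6, 63)
w3 = Gw2 = (102, 483)
w4 = Gw3 = (558, 4095)
Ratio at component: 4095 / 483 = 8.4783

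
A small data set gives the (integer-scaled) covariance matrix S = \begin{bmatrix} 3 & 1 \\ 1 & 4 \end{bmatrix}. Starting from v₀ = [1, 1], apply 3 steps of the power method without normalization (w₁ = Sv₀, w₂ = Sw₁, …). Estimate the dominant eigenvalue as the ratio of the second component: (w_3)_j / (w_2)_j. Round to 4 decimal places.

4.7083

w1 = Sv₀ = (3·1 + 1·1; 1·1 + 4·1) = (4, 5)
w2 = Sw1 = (3·4 + 1·5; 1·4 + 4·5) = (17, 24)
w3 = Sw2 = (75, 113)
Ratio at component: 113 / 24 = 4.7083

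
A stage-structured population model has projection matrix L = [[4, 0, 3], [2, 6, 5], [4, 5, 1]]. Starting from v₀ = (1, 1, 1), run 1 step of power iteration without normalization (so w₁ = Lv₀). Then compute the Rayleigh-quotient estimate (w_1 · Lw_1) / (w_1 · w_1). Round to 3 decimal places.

w1 = Lv₀ = (4·1 + 0·1 + 3·1; 2·1 + 6·1 + 5·1; 4·1 + 5·1 + 1·1) = (7, 13, 10)
Lw1 = (58, 142, 103)
w1·Lw1 = 7·58 + 13·142 + 10·103 = 3282; w1·w1 = 7·7 + 13·13 + 10·10 = 318
λ ≈ 3282/318 = 10.321

10.321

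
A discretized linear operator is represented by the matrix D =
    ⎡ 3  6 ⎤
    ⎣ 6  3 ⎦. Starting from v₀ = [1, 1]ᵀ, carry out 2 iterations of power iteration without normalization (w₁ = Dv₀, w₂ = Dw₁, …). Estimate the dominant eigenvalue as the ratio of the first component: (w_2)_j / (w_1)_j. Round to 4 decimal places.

w1 = Dv₀ = (3·1 + 6·1; 6·1 + 3·1) = (9, 9)
w2 = Dw1 = (3·9 + 6·9; 6·9 + 3·9) = (81, 81)
Ratio at component: 81 / 9 = 9.0000

λ ≈ 9.0000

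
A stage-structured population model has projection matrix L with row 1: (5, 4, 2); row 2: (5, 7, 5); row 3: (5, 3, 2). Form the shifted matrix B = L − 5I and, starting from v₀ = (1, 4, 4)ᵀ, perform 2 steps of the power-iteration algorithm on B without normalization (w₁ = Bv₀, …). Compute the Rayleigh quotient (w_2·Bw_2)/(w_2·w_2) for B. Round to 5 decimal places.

μ ≈ 7.34687

B = L − 5I has rows (0, 4, 2); (5, 2, 5); (5, 3, -3)
w1 = Bv₀ = (24, 33, 5)
w2 = Bw1 = (142, 211, 204)
Bw2 = (1252, 2152, 731)
w2·Bw2 = 780980; w2·w2 = 106301; μ ≈ 780980/106301 = 7.34687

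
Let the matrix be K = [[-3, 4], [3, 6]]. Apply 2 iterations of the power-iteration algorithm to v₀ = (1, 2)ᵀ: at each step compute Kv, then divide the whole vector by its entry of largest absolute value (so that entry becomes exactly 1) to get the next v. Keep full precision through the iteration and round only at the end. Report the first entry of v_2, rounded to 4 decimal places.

Kv0 = (5.00000, 15.00000); divide by 15.00000 → v1 = (0.33333, 1.00000)
Kv1 = (3.00000, 7.00000); divide by 7.00000 → v2 = (0.42857, 1.00000)
Requested entry of v2: 45/105 = 0.4286

0.4286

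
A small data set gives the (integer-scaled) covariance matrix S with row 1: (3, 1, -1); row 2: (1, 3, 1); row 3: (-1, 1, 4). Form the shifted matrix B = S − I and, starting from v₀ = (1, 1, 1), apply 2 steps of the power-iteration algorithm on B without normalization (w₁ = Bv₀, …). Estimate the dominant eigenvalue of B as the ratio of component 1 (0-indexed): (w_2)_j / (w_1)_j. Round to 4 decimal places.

μ ≈ 3.2500

B = S − I has rows (2, 1, -1); (1, 2, 1); (-1, 1, 3)
w1 = Bv₀ = (2·1 + 1·1 + (-1)·1; 1·1 + 2·1 + 1·1; (-1)·1 + 1·1 + 3·1) = (2, 4, 3)
w2 = Bw1 = (2·2 + 1·4 + (-1)·3; 1·2 + 2·4 + 1·3; (-1)·2 + 1·4 + 3·3) = (5, 13, 11)
Ratio: 13/4 = 3.2500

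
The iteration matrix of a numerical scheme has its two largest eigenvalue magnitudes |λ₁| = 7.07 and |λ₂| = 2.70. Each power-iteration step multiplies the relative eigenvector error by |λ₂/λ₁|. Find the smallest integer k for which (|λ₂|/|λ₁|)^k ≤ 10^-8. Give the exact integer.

|λ₂/λ₁| = 2.70/7.07 = 0.38190
Need k ≥ ln(10^-8) / ln(0.38190) = -18.4207 / -0.9626 ≈ 19.136
Smallest integer k satisfying the bound: 20

20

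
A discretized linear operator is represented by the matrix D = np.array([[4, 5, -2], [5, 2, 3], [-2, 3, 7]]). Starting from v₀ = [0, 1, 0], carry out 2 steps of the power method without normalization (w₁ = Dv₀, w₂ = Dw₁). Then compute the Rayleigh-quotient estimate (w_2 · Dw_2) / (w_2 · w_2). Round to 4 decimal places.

8.0463

w1 = Dv₀ = (5, 2, 3)
w2 = Dw1 = (24, 38, 17)
Dw2 = (252, 247, 185)
w2·Dw2 = 24·252 + 38·247 + 17·185 = 18579; w2·w2 = 24·24 + 38·38 + 17·17 = 2309
λ ≈ 18579/2309 = 8.0463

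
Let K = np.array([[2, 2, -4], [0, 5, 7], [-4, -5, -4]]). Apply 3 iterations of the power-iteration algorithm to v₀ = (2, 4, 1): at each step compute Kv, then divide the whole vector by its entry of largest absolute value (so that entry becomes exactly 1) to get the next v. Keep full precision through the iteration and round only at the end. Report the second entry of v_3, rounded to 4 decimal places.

Kv0 = (8.00000, 27.00000, -32.00000); divide by -32.00000 → v1 = (-0.25000, -0.84375, 1.00000)
Kv1 = (-6.18750, 2.78125, 1.21875); divide by -6.18750 → v2 = (1.00000, -0.44949, -0.19697)
Kv2 = (1.88889, -3.62626, -0.96465); divide by -3.62626 → v3 = (-0.52089, 1.00000, 0.26602)
Requested entry of v3: -718/-718 = 1.0000

1.0000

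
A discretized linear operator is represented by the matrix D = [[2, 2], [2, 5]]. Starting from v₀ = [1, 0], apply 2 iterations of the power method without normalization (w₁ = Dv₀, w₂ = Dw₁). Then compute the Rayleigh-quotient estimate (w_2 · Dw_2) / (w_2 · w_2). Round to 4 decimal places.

w1 = Dv₀ = (2, 2)
w2 = Dw1 = (8, 14)
Dw2 = (44, 86)
w2·Dw2 = 8·44 + 14·86 = 1556; w2·w2 = 8·8 + 14·14 = 260
λ ≈ 1556/260 = 5.9846

λ ≈ 5.9846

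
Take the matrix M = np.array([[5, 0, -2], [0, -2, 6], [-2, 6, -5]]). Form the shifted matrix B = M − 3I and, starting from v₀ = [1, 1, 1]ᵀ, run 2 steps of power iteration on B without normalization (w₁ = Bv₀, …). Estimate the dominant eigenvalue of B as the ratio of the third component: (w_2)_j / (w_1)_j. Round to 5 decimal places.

μ ≈ -9.50000

B = M − 3I has rows (2, 0, -2); (0, -5, 6); (-2, 6, -8)
w1 = Bv₀ = (0, 1, -4)
w2 = Bw1 = (8, -29, 38)
Ratio: 38/-4 = -9.50000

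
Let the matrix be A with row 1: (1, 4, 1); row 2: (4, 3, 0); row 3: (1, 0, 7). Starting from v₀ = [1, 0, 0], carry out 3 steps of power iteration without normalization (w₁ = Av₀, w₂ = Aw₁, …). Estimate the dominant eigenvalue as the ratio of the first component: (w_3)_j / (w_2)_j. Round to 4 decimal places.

w1 = Av₀ = (1·1 + 4·0 + 1·0; 4·1 + 3·0 + 0·0; 1·1 + 0·0 + 7·0) = (1, 4, 1)
w2 = Aw1 = (1·1 + 4·4 + 1·1; 4·1 + 3·4 + 0·1; 1·1 + 0·4 + 7·1) = (18, 16, 8)
w3 = Aw2 = (90, 120, 74)
Ratio at component: 90 / 18 = 5.0000

λ ≈ 5.0000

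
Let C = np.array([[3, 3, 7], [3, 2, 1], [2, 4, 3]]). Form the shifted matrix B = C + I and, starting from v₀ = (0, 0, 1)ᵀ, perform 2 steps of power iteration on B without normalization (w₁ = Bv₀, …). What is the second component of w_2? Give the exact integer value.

B = C + I has rows (4, 3, 7); (3, 3, 1); (2, 4, 4)
w1 = Bv₀ = (7, 1, 4)
w2 = Bw1 = (59, 28, 34)
Requested component of w2: 28

28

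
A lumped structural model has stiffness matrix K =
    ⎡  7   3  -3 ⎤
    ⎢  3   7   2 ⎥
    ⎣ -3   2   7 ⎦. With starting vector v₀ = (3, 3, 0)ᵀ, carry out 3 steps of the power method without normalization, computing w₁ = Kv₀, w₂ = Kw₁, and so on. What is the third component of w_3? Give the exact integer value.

w1 = Kv₀ = (7·3 + 3·3 + (-3)·0; 3·3 + 7·3 + 2·0; (-3)·3 + 2·3 + 7·0) = (30, 30, -3)
w2 = Kw1 = (7·30 + 3·30 + (-3)·(-3); 3·30 + 7·30 + 2·(-3); (-3)·30 + 2·30 + 7·(-3)) = (309, 294, -51)
w3 = Kw2 = (3198, 2883, -696)
The requested component of w3 is -696.

-696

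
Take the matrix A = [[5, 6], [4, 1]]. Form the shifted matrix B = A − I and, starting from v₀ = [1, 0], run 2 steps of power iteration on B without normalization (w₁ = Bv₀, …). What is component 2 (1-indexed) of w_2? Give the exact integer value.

16

B = A − I has rows (4, 6); (4, 0)
w1 = Bv₀ = (4·1 + 6·0; 4·1 + 0·0) = (4, 4)
w2 = Bw1 = (4·4 + 6·4; 4·4 + 0·4) = (40, 16)
Requested component of w2: 16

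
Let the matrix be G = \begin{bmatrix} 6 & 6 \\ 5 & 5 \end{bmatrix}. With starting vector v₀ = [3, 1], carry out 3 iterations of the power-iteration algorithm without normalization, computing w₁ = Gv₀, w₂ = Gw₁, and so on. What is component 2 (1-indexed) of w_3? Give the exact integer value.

2420

w1 = Gv₀ = (6·3 + 6·1; 5·3 + 5·1) = (24, 20)
w2 = Gw1 = (6·24 + 6·20; 5·24 + 5·20) = (264, 220)
w3 = Gw2 = (2904, 2420)
The requested component of w3 is 2420.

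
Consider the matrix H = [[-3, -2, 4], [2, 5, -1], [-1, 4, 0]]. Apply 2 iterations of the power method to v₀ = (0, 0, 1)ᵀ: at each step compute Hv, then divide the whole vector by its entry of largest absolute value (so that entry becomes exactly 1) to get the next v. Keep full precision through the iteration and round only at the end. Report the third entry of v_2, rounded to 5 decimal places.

0.80000

Hv0 = (4.000000, -1.000000, 0.000000); divide by 4.000000 → v1 = (1.000000, -0.250000, 0.000000)
Hv1 = (-2.500000, 0.750000, -2.000000); divide by -2.500000 → v2 = (1.000000, -0.300000, 0.800000)
Requested entry of v2: -8/-10 = 0.80000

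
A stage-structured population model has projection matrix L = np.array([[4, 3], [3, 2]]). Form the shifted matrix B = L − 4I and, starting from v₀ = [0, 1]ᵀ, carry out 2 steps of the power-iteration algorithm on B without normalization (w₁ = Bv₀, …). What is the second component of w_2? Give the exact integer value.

13

B = L − 4I has rows (0, 3); (3, -2)
w1 = Bv₀ = (0·0 + 3·1; 3·0 + (-2)·1) = (3, -2)
w2 = Bw1 = (0·3 + 3·(-2); 3·3 + (-2)·(-2)) = (-6, 13)
Requested component of w2: 13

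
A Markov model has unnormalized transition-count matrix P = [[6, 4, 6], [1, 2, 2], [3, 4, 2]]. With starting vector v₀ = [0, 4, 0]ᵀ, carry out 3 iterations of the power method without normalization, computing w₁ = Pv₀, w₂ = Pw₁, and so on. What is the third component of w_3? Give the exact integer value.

1152

w1 = Pv₀ = (16, 8, 16)
w2 = Pw1 = (224, 64, 112)
w3 = Pw2 = (2272, 576, 1152)
The requested component of w3 is 1152.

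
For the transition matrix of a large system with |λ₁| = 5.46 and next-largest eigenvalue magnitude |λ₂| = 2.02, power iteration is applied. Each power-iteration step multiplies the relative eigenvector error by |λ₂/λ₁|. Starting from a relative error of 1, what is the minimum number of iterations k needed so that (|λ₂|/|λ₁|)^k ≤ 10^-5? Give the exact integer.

|λ₂/λ₁| = 2.02/5.46 = 0.36996
Need k ≥ ln(10^-5) / ln(0.36996) = -11.5129 / -0.9944 ≈ 11.578
Smallest integer k satisfying the bound: 12

12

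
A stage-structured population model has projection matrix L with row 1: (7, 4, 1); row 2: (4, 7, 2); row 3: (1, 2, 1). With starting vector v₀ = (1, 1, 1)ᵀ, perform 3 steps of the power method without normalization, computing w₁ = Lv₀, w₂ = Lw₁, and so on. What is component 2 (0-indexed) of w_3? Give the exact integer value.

476

w1 = Lv₀ = (7·1 + 4·1 + 1·1; 4·1 + 7·1 + 2·1; 1·1 + 2·1 + 1·1) = (12, 13, 4)
w2 = Lw1 = (7·12 + 4·13 + 1·4; 4·12 + 7·13 + 2·4; 1·12 + 2·13 + 1·4) = (140, 147, 42)
w3 = Lw2 = (1610, 1673, 476)
The requested component of w3 is 476.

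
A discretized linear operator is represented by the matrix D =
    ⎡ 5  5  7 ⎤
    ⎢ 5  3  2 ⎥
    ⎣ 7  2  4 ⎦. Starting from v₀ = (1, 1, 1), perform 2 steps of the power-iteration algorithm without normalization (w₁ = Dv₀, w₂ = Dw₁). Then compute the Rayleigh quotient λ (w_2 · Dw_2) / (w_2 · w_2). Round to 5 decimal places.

w1 = Dv₀ = (17, 10, 13)
w2 = Dw1 = (226, 141, 191)
Dw2 = (3172, 1935, 2628)
w2·Dw2 = 226·3172 + 141·1935 + 191·2628 = 1491655; w2·w2 = 226·226 + 141·141 + 191·191 = 107438
λ ≈ 1491655/107438 = 13.88387

13.88387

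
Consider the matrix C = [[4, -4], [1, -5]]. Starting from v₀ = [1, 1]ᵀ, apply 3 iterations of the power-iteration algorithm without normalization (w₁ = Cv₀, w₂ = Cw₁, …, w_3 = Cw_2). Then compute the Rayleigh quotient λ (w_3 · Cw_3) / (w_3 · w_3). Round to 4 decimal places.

λ ≈ -5.2363

w1 = Cv₀ = (4·1 + (-4)·1; 1·1 + (-5)·1) = (0, -4)
w2 = Cw1 = (4·0 + (-4)·(-4); 1·0 + (-5)·(-4)) = (16, 20)
w3 = Cw2 = (-16, -84)
Cw3 = (272, 404)
w3·Cw3 = (-16)·272 + (-84)·404 = -38288; w3·w3 = (-16)·(-16) + (-84)·(-84) = 7312
λ ≈ -38288/7312 = -5.2363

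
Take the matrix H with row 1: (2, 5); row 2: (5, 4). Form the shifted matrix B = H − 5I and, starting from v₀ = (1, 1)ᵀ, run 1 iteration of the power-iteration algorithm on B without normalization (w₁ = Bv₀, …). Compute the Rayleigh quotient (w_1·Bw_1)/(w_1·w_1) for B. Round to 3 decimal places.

2.600

B = H − 5I has rows (-3, 5); (5, -1)
w1 = Bv₀ = ((-3)·1 + 5·1; 5·1 + (-1)·1) = (2, 4)
Bw1 = (14, 6)
w1·Bw1 = 52; w1·w1 = 20; μ ≈ 52/20 = 2.600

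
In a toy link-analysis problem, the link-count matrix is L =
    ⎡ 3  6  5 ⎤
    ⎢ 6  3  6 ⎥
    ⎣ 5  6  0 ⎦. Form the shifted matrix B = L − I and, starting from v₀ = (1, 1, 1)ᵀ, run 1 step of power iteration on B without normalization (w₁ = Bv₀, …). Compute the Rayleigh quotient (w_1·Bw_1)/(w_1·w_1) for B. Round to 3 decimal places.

B = L − I has rows (2, 6, 5); (6, 2, 6); (5, 6, -1)
w1 = Bv₀ = (2·1 + 6·1 + 5·1; 6·1 + 2·1 + 6·1; 5·1 + 6·1 + (-1)·1) = (13, 14, 10)
Bw1 = (160, 166, 139)
w1·Bw1 = 5794; w1·w1 = 465; μ ≈ 5794/465 = 12.460

12.460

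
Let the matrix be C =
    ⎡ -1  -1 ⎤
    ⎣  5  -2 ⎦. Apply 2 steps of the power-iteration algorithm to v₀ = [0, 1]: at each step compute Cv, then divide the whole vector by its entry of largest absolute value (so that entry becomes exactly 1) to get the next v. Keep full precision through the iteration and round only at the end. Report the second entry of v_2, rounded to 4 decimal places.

Cv0 = (-1.00000, -2.00000); divide by -2.00000 → v1 = (0.50000, 1.00000)
Cv1 = (-1.50000, 0.50000); divide by -1.50000 → v2 = (1.00000, -0.33333)
Requested entry of v2: -1/3 = -0.3333

-0.3333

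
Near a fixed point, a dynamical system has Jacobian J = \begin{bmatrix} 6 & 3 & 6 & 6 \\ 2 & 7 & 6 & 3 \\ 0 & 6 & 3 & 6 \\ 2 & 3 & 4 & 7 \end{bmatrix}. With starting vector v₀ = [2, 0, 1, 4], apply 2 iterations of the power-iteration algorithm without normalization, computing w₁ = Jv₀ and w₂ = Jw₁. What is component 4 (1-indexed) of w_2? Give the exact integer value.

510

w1 = Jv₀ = (6·2 + 3·0 + 6·1 + 6·4; 2·2 + 7·0 + 6·1 + 3·4; 0·2 + 6·0 + 3·1 + 6·4; 2·2 + 3·0 + 4·1 + 7·4) = (42, 22, 27, 36)
w2 = Jw1 = (6·42 + 3·22 + 6·27 + 6·36; 2·42 + 7·22 + 6·27 + 3·36; 0·42 + 6·22 + 3·27 + 6·36; 2·42 + 3·22 + 4·27 + 7·36) = (696, 508, 429, 510)
The requested component of w2 is 510.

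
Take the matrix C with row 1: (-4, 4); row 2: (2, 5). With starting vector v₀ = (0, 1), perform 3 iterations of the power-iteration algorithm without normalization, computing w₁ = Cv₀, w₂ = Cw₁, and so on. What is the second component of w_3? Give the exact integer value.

173

w1 = Cv₀ = ((-4)·0 + 4·1; 2·0 + 5·1) = (4, 5)
w2 = Cw1 = ((-4)·4 + 4·5; 2·4 + 5·5) = (4, 33)
w3 = Cw2 = (116, 173)
The requested component of w3 is 173.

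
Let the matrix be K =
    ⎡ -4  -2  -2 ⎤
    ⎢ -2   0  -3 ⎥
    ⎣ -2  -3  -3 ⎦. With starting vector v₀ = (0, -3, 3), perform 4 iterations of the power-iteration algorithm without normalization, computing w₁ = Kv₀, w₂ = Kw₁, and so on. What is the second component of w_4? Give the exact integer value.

w1 = Kv₀ = (0, -9, 0)
w2 = Kw1 = (18, 0, 27)
w3 = Kw2 = (-126, -117, -117)
w4 = Kw3 = (972, 603, 954)
The requested component of w4 is 603.

603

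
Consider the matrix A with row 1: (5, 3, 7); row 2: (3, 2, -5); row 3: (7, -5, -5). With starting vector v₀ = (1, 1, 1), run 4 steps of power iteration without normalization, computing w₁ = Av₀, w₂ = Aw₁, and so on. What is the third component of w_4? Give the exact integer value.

13230

w1 = Av₀ = (15, 0, -3)
w2 = Aw1 = (54, 60, 120)
w3 = Aw2 = (1290, -318, -522)
w4 = Aw3 = (1842, 5844, 13230)
The requested component of w4 is 13230.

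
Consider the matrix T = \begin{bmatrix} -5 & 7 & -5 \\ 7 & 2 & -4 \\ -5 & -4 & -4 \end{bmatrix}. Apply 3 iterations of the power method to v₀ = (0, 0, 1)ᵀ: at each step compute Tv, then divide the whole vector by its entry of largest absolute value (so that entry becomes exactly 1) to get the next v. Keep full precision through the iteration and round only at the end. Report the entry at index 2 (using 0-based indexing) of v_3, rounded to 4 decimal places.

0.3667

Tv0 = (-5.00000, -4.00000, -4.00000); divide by -5.00000 → v1 = (1.00000, 0.80000, 0.80000)
Tv1 = (-3.40000, 5.40000, -11.40000); divide by -11.40000 → v2 = (0.29825, -0.47368, 1.00000)
Tv2 = (-9.80702, -2.85965, -3.59649); divide by -9.80702 → v3 = (1.00000, 0.29159, 0.36673)
Requested entry of v3: -205/-559 = 0.3667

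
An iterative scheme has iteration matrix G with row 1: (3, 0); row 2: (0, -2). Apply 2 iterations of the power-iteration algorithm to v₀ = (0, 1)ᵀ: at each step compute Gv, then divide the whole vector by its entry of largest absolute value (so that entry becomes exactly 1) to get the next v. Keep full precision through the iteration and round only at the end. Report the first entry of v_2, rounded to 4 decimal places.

0.0000

Gv0 = (0.00000, -2.00000); divide by -2.00000 → v1 = (0.00000, 1.00000)
Gv1 = (0.00000, -2.00000); divide by -2.00000 → v2 = (0.00000, 1.00000)
Requested entry of v2: 0/4 = 0.0000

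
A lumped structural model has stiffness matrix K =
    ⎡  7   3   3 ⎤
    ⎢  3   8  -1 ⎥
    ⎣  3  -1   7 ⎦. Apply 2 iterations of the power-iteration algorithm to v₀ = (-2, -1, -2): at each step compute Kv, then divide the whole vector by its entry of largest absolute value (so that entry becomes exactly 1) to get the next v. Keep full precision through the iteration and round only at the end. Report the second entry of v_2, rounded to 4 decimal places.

0.5748

Kv0 = (-23.00000, -12.00000, -19.00000); divide by -23.00000 → v1 = (1.00000, 0.52174, 0.82609)
Kv1 = (11.04348, 6.34783, 8.26087); divide by 11.04348 → v2 = (1.00000, 0.57480, 0.74803)
Requested entry of v2: -146/-254 = 0.5748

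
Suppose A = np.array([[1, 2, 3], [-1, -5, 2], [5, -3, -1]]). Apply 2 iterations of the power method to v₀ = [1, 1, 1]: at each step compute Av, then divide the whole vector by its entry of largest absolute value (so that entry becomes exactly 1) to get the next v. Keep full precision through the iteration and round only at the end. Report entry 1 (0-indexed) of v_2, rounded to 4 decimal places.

Av0 = (6.00000, -4.00000, 1.00000); divide by 6.00000 → v1 = (1.00000, -0.66667, 0.16667)
Av1 = (0.16667, 2.66667, 6.83333); divide by 6.83333 → v2 = (0.02439, 0.39024, 1.00000)
Requested entry of v2: 16/41 = 0.3902

0.3902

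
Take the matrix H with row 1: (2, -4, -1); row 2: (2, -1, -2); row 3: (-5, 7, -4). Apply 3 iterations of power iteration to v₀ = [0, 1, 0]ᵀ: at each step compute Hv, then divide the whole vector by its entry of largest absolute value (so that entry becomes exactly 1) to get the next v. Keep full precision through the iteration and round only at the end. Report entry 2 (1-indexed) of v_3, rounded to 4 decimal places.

0.3766

Hv0 = (-4.00000, -1.00000, 7.00000); divide by 7.00000 → v1 = (-0.57143, -0.14286, 1.00000)
Hv1 = (-1.57143, -3.00000, -2.14286); divide by -3.00000 → v2 = (0.52381, 1.00000, 0.71429)
Hv2 = (-3.66667, -1.38095, 1.52381); divide by -3.66667 → v3 = (1.00000, 0.37662, -0.41558)
Requested entry of v3: 29/77 = 0.3766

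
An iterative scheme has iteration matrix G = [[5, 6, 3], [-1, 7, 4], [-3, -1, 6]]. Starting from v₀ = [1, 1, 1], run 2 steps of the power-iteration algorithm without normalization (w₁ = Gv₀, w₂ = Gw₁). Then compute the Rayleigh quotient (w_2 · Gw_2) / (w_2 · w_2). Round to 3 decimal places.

λ ≈ 6.886

w1 = Gv₀ = (5·1 + 6·1 + 3·1; (-1)·1 + 7·1 + 4·1; (-3)·1 + (-1)·1 + 6·1) = (14, 10, 2)
w2 = Gw1 = (5·14 + 6·10 + 3·2; (-1)·14 + 7·10 + 4·2; (-3)·14 + (-1)·10 + 6·2) = (136, 64, -40)
Gw2 = (944, 152, -712)
w2·Gw2 = 136·944 + 64·152 + (-40)·(-712) = 166592; w2·w2 = 136·136 + 64·64 + (-40)·(-40) = 24192
λ ≈ 166592/24192 = 6.886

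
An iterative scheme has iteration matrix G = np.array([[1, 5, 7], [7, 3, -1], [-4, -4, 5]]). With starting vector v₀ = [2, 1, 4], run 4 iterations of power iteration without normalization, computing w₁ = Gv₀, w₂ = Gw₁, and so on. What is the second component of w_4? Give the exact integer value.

w1 = Gv₀ = (1·2 + 5·1 + 7·4; 7·2 + 3·1 + (-1)·4; (-4)·2 + (-4)·1 + 5·4) = (35, 13, 8)
w2 = Gw1 = (1·35 + 5·13 + 7·8; 7·35 + 3·13 + (-1)·8; (-4)·35 + (-4)·13 + 5·8) = (156, 276, -152)
w3 = Gw2 = (472, 2072, -2488)
w4 = Gw3 = (-6584, 12008, -22616)
The requested component of w4 is 12008.

12008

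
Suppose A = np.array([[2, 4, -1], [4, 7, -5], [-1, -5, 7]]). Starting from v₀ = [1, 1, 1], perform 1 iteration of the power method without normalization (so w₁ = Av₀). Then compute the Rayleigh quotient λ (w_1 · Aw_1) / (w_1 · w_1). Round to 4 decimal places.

w1 = Av₀ = (2·1 + 4·1 + (-1)·1; 4·1 + 7·1 + (-5)·1; (-1)·1 + (-5)·1 + 7·1) = (5, 6, 1)
Aw1 = (33, 57, -28)
w1·Aw1 = 5·33 + 6·57 + 1·(-28) = 479; w1·w1 = 5·5 + 6·6 + 1·1 = 62
λ ≈ 479/62 = 7.7258

λ ≈ 7.7258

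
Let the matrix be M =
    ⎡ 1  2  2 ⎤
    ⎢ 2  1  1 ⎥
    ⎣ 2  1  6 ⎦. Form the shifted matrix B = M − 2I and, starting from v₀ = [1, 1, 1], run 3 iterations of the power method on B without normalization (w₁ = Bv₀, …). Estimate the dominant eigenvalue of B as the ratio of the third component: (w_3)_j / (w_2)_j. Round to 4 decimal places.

B = M − 2I has rows (-1, 2, 2); (2, -1, 1); (2, 1, 4)
w1 = Bv₀ = ((-1)·1 + 2·1 + 2·1; 2·1 + (-1)·1 + 1·1; 2·1 + 1·1 + 4·1) = (3, 2, 7)
w2 = Bw1 = ((-1)·3 + 2·2 + 2·7; 2·3 + (-1)·2 + 1·7; 2·3 + 1·2 + 4·7) = (15, 11, 36)
w3 = Bw2 = (79, 55, 185)
Ratio: 185/36 = 5.1389

5.1389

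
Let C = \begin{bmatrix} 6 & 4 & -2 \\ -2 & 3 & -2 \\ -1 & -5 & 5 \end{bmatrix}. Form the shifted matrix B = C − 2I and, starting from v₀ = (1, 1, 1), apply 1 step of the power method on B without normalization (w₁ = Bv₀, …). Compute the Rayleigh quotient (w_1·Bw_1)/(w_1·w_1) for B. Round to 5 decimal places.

B = C − 2I has rows (4, 4, -2); (-2, 1, -2); (-1, -5, 3)
w1 = Bv₀ = (4·1 + 4·1 + (-2)·1; (-2)·1 + 1·1 + (-2)·1; (-1)·1 + (-5)·1 + 3·1) = (6, -3, -3)
Bw1 = (18, -9, 0)
w1·Bw1 = 135; w1·w1 = 54; μ ≈ 135/54 = 2.50000

2.50000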